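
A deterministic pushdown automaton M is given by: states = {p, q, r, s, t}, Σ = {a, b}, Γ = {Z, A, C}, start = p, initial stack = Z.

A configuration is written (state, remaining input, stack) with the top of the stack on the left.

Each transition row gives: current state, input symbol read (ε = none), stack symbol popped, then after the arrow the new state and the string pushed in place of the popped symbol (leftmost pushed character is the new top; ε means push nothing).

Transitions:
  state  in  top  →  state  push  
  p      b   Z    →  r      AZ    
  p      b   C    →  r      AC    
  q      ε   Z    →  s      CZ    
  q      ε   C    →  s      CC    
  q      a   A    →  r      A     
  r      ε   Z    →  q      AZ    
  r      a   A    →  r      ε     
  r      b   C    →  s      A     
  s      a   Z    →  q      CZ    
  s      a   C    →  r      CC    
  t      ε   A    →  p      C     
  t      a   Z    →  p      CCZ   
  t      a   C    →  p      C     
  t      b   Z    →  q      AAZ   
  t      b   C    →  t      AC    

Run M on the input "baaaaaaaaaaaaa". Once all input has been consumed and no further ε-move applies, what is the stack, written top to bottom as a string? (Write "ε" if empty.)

(p, baaaaaaaaaaaaa, Z)
  read b, top Z: go to r, push AZ → (r, aaaaaaaaaaaaa, AZ)
  read a, top A: go to r, push ε → (r, aaaaaaaaaaaa, Z)
  ε-move, top Z: go to q, push AZ → (q, aaaaaaaaaaaa, AZ)
  read a, top A: go to r, push A → (r, aaaaaaaaaaa, AZ)
  read a, top A: go to r, push ε → (r, aaaaaaaaaa, Z)
  ε-move, top Z: go to q, push AZ → (q, aaaaaaaaaa, AZ)
  read a, top A: go to r, push A → (r, aaaaaaaaa, AZ)
  read a, top A: go to r, push ε → (r, aaaaaaaa, Z)
  ε-move, top Z: go to q, push AZ → (q, aaaaaaaa, AZ)
  read a, top A: go to r, push A → (r, aaaaaaa, AZ)
  read a, top A: go to r, push ε → (r, aaaaaa, Z)
  ε-move, top Z: go to q, push AZ → (q, aaaaaa, AZ)
  read a, top A: go to r, push A → (r, aaaaa, AZ)
  read a, top A: go to r, push ε → (r, aaaa, Z)
  ε-move, top Z: go to q, push AZ → (q, aaaa, AZ)
  read a, top A: go to r, push A → (r, aaa, AZ)
  read a, top A: go to r, push ε → (r, aa, Z)
  ε-move, top Z: go to q, push AZ → (q, aa, AZ)
  read a, top A: go to r, push A → (r, a, AZ)
  read a, top A: go to r, push ε → (r, ε, Z)
  ε-move, top Z: go to q, push AZ → (q, ε, AZ)
All input consumed in state q with stack AZ.

AZ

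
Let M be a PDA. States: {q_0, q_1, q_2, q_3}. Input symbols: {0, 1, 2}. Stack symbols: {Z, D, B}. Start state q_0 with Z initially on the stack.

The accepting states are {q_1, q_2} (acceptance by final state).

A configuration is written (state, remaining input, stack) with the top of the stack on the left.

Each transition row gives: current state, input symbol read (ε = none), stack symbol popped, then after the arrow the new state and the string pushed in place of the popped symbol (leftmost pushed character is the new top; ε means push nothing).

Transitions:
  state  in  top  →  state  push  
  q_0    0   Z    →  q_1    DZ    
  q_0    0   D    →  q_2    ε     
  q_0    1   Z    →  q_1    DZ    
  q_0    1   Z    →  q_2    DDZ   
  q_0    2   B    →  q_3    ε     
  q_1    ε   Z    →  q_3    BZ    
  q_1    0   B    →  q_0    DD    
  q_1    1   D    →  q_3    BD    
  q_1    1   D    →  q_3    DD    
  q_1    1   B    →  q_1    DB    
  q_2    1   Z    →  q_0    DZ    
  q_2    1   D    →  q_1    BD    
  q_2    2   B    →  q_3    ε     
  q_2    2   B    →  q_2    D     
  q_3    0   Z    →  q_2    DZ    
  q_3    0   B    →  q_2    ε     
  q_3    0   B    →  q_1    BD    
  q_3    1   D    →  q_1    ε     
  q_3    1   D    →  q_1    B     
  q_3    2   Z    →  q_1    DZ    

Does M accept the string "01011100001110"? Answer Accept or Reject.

Reject

No computation consumes all input and reaches a final state.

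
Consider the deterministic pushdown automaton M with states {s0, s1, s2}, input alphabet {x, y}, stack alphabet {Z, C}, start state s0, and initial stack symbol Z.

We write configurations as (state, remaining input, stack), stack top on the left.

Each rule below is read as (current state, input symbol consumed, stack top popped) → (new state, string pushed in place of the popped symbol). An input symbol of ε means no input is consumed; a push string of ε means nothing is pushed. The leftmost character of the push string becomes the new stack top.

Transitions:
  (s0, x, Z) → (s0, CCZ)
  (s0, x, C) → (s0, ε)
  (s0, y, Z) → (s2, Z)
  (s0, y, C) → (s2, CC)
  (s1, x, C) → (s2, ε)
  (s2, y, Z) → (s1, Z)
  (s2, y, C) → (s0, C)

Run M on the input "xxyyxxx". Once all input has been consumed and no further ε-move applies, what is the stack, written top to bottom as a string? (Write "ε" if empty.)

(s0, xxyyxxx, Z) ⊢ (s0, xyyxxx, CCZ) ⊢ (s0, yyxxx, CZ) ⊢ (s2, yxxx, CCZ) ⊢ (s0, xxx, CCZ) ⊢ (s0, xx, CZ) ⊢ (s0, x, Z) ⊢ (s0, ε, CCZ)
All input consumed in state s0 with stack CCZ.

CCZ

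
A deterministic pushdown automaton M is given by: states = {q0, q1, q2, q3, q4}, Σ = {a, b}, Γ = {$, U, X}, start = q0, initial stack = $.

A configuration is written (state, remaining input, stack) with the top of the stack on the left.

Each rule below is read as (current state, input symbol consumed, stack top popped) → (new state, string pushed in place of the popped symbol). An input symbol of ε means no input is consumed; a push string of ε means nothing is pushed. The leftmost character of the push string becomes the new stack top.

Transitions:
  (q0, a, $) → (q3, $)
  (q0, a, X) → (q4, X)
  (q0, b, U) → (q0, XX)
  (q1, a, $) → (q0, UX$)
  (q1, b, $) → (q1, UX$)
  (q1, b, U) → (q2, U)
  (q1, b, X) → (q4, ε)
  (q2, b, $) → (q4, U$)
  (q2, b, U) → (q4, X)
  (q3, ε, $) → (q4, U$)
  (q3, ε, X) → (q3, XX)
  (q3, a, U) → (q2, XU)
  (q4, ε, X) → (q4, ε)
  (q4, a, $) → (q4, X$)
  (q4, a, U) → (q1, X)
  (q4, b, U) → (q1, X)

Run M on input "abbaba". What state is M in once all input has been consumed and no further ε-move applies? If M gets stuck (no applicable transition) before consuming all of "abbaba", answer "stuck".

(q0, abbaba, $)
  read a, top $: go to q3, push $ → (q3, bbaba, $)
  ε-move, top $: go to q4, push U$ → (q4, bbaba, U$)
  read b, top U: go to q1, push X → (q1, baba, X$)
  read b, top X: go to q4, push ε → (q4, aba, $)
  read a, top $: go to q4, push X$ → (q4, ba, X$)
  ε-move, top X: go to q4, push ε → (q4, ba, $)
No transition for (q4, b, top $); M blocks with input ba remaining.

stuck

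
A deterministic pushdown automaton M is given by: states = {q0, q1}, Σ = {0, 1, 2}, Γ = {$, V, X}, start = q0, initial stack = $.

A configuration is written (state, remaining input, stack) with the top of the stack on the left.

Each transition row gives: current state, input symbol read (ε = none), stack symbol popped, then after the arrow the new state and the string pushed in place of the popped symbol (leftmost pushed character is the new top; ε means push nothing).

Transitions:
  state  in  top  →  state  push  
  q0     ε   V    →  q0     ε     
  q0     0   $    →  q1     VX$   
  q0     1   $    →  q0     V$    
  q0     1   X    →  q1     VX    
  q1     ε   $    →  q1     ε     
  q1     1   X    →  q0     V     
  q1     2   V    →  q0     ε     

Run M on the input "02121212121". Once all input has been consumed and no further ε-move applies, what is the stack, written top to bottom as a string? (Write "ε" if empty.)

VX$

(q0, 02121212121, $) ⊢ (q1, 2121212121, VX$) ⊢ (q0, 121212121, X$) ⊢ (q1, 21212121, VX$) ⊢ (q0, 1212121, X$) ⊢ (q1, 212121, VX$) ⊢ (q0, 12121, X$) ⊢ (q1, 2121, VX$) ⊢ (q0, 121, X$) ⊢ (q1, 21, VX$) ⊢ (q0, 1, X$) ⊢ (q1, ε, VX$)
All input consumed in state q1 with stack VX$.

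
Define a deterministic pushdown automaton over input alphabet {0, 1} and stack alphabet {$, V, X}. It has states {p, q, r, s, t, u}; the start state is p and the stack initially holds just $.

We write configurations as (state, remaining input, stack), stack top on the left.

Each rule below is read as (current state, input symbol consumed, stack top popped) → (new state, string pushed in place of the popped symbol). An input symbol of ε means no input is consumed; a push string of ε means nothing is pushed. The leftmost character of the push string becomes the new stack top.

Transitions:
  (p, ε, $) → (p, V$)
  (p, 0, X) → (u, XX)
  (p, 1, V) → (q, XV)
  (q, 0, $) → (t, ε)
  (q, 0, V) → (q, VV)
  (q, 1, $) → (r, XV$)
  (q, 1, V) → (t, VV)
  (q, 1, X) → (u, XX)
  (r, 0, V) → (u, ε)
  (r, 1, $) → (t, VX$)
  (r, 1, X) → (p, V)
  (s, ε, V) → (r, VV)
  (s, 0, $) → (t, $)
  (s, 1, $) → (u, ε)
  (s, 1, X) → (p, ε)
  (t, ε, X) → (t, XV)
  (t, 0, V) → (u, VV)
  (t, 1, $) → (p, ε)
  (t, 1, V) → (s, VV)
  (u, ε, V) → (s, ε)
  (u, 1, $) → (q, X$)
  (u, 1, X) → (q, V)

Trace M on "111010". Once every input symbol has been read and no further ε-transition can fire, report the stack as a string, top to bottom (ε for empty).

VVVVXV$

(p, 111010, $)
  ε-move, top $: go to p, push V$ → (p, 111010, V$)
  read 1, top V: go to q, push XV → (q, 11010, XV$)
  read 1, top X: go to u, push XX → (u, 1010, XXV$)
  read 1, top X: go to q, push V → (q, 010, VXV$)
  read 0, top V: go to q, push VV → (q, 10, VVXV$)
  read 1, top V: go to t, push VV → (t, 0, VVVXV$)
  read 0, top V: go to u, push VV → (u, ε, VVVVXV$)
  ε-move, top V: go to s, push ε → (s, ε, VVVXV$)
  ε-move, top V: go to r, push VV → (r, ε, VVVVXV$)
All input consumed in state r with stack VVVVXV$.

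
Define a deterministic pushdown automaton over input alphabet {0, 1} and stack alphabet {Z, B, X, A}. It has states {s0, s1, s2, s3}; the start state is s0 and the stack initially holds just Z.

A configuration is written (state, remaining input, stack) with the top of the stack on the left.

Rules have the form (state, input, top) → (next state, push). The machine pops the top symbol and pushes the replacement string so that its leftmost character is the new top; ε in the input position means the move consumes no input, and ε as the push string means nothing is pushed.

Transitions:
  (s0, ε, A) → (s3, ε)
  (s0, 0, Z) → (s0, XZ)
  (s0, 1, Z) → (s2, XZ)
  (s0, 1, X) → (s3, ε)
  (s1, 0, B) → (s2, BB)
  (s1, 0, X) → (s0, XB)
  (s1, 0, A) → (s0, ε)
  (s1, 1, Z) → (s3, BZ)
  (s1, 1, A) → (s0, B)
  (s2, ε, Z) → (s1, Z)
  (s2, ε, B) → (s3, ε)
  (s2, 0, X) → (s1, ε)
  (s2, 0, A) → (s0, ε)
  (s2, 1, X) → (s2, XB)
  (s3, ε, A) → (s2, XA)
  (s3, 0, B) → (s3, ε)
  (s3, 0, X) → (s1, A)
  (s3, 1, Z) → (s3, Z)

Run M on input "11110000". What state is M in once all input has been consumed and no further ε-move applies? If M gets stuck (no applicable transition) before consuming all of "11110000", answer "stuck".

s3

(s0, 11110000, Z)
  read 1, top Z: go to s2, push XZ → (s2, 1110000, XZ)
  read 1, top X: go to s2, push XB → (s2, 110000, XBZ)
  read 1, top X: go to s2, push XB → (s2, 10000, XBBZ)
  read 1, top X: go to s2, push XB → (s2, 0000, XBBBZ)
  read 0, top X: go to s1, push ε → (s1, 000, BBBZ)
  read 0, top B: go to s2, push BB → (s2, 00, BBBBZ)
  ε-move, top B: go to s3, push ε → (s3, 00, BBBZ)
  read 0, top B: go to s3, push ε → (s3, 0, BBZ)
  read 0, top B: go to s3, push ε → (s3, ε, BZ)
All input consumed; M is in state s3.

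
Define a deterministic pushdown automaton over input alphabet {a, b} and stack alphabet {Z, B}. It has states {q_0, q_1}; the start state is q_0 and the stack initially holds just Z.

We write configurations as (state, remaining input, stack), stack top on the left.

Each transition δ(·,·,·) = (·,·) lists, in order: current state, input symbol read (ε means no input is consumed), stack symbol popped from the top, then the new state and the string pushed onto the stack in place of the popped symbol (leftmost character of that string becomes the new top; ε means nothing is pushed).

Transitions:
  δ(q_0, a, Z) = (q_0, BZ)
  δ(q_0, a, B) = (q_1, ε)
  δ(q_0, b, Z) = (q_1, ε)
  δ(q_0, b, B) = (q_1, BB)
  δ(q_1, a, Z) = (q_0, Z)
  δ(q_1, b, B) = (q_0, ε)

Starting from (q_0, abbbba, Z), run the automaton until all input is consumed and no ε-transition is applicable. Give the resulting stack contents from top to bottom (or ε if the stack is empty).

(q_0, abbbba, Z)
  read a, top Z: go to q_0, push BZ → (q_0, bbbba, BZ)
  read b, top B: go to q_1, push BB → (q_1, bbba, BBZ)
  read b, top B: go to q_0, push ε → (q_0, bba, BZ)
  read b, top B: go to q_1, push BB → (q_1, ba, BBZ)
  read b, top B: go to q_0, push ε → (q_0, a, BZ)
  read a, top B: go to q_1, push ε → (q_1, ε, Z)
All input consumed in state q_1 with stack Z.

Z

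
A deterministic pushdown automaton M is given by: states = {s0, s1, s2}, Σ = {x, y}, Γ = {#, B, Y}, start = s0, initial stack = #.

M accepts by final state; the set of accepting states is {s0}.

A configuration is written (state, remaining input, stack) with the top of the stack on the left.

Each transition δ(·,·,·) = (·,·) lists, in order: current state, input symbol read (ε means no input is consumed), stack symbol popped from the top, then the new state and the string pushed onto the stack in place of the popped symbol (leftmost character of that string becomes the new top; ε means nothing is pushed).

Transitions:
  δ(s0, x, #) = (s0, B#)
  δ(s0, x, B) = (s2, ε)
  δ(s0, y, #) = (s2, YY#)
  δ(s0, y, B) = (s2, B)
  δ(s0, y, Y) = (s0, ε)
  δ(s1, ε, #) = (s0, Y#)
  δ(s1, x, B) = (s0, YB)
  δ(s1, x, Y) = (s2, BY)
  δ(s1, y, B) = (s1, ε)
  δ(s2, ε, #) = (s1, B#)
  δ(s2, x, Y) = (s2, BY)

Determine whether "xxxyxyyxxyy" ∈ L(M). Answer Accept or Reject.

Accept

(s0, xxxyxyyxxyy, #) ⊢ (s0, xxyxyyxxyy, B#) ⊢ (s2, xyxyyxxyy, #) ⊢ (s1, xyxyyxxyy, B#) ⊢ (s0, yxyyxxyy, YB#) ⊢ (s0, xyyxxyy, B#) ⊢ (s2, yyxxyy, #) ⊢ (s1, yyxxyy, B#) ⊢ (s1, yxxyy, #) ⊢ (s0, yxxyy, Y#) ⊢ (s0, xxyy, #) ⊢ (s0, xyy, B#) ⊢ (s2, yy, #) ⊢ (s1, yy, B#) ⊢ (s1, y, #) ⊢ (s0, y, Y#) ⊢ (s0, ε, #)
All input consumed; state s0 ∈ F.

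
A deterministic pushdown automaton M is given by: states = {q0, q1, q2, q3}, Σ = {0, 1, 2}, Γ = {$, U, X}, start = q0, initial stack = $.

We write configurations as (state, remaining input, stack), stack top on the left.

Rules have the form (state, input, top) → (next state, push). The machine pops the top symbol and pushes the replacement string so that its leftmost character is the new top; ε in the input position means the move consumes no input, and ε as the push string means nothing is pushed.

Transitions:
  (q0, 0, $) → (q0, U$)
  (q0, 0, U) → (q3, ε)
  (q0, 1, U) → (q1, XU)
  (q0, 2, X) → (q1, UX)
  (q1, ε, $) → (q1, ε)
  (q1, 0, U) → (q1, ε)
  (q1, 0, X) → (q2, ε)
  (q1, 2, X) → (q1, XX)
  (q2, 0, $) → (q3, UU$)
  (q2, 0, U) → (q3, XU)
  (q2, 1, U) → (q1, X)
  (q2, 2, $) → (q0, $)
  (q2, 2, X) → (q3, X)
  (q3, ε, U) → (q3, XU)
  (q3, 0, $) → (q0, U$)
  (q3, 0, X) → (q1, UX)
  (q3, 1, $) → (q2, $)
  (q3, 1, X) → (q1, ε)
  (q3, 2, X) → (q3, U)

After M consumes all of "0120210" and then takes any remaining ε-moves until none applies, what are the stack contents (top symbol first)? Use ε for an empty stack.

ε

(q0, 0120210, $)
  read 0, top $: go to q0, push U$ → (q0, 120210, U$)
  read 1, top U: go to q1, push XU → (q1, 20210, XU$)
  read 2, top X: go to q1, push XX → (q1, 0210, XXU$)
  read 0, top X: go to q2, push ε → (q2, 210, XU$)
  read 2, top X: go to q3, push X → (q3, 10, XU$)
  read 1, top X: go to q1, push ε → (q1, 0, U$)
  read 0, top U: go to q1, push ε → (q1, ε, $)
  ε-move, top $: go to q1, push ε → (q1, ε, ε)
All input consumed in state q1 with stack ε.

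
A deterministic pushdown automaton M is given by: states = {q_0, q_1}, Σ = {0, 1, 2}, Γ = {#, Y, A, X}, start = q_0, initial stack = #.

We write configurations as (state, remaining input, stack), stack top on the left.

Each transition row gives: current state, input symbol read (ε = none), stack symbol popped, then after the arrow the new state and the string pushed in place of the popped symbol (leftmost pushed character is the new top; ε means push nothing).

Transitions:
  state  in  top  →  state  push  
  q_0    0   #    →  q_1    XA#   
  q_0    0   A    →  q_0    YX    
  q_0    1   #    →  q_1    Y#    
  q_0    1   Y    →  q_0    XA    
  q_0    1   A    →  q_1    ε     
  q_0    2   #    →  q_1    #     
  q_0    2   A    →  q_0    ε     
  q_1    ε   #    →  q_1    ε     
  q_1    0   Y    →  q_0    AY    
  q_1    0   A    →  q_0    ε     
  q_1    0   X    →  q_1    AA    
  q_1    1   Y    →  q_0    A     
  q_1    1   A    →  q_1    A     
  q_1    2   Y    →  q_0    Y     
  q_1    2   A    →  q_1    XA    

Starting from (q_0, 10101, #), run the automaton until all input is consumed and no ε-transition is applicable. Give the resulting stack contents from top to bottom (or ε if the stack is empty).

(q_0, 10101, #)
  read 1, top #: go to q_1, push Y# → (q_1, 0101, Y#)
  read 0, top Y: go to q_0, push AY → (q_0, 101, AY#)
  read 1, top A: go to q_1, push ε → (q_1, 01, Y#)
  read 0, top Y: go to q_0, push AY → (q_0, 1, AY#)
  read 1, top A: go to q_1, push ε → (q_1, ε, Y#)
All input consumed in state q_1 with stack Y#.

Y#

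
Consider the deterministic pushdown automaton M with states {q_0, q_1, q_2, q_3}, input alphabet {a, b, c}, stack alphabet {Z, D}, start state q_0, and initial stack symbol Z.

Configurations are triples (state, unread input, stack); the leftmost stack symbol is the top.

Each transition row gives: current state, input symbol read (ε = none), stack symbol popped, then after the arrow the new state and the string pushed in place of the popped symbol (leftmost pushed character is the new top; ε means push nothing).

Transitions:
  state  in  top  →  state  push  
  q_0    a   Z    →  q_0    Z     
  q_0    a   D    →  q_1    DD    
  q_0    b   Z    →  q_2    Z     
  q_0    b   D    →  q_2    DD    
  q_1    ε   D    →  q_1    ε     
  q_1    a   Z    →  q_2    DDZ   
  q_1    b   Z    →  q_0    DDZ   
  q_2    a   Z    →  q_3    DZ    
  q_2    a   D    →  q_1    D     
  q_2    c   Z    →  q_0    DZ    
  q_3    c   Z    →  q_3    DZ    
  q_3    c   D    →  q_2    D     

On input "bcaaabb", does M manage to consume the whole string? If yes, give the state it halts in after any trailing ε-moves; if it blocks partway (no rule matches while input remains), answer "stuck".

q_2

(q_0, bcaaabb, Z) ⊢ (q_2, caaabb, Z) ⊢ (q_0, aaabb, DZ) ⊢ (q_1, aabb, DDZ) ⊢ (q_1, aabb, DZ) ⊢ (q_1, aabb, Z) ⊢ (q_2, abb, DDZ) ⊢ (q_1, bb, DDZ) ⊢ (q_1, bb, DZ) ⊢ (q_1, bb, Z) ⊢ (q_0, b, DDZ) ⊢ (q_2, ε, DDDZ)
All input consumed; M is in state q_2.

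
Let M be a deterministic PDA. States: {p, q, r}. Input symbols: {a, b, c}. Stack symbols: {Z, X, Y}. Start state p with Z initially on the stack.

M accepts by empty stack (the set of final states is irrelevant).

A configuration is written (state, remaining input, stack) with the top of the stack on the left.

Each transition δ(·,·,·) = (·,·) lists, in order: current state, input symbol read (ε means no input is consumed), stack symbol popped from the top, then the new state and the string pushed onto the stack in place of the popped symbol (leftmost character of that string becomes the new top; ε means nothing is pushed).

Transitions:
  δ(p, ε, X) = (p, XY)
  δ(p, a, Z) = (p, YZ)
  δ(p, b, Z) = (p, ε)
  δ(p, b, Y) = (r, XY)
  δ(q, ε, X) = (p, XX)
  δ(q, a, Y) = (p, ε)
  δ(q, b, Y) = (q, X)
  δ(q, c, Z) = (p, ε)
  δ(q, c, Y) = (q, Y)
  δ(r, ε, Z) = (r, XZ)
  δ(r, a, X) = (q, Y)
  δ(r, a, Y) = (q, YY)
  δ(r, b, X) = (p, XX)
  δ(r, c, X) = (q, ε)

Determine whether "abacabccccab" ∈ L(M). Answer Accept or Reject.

(p, abacabccccab, Z) ⊢ (p, bacabccccab, YZ) ⊢ (r, acabccccab, XYZ) ⊢ (q, cabccccab, YYZ) ⊢ (q, abccccab, YYZ) ⊢ (p, bccccab, YZ) ⊢ (r, ccccab, XYZ) ⊢ (q, cccab, YZ) ⊢ (q, ccab, YZ) ⊢ (q, cab, YZ) ⊢ (q, ab, YZ) ⊢ (p, b, Z) ⊢ (p, ε, ε)
All input consumed and the stack is empty.

Accept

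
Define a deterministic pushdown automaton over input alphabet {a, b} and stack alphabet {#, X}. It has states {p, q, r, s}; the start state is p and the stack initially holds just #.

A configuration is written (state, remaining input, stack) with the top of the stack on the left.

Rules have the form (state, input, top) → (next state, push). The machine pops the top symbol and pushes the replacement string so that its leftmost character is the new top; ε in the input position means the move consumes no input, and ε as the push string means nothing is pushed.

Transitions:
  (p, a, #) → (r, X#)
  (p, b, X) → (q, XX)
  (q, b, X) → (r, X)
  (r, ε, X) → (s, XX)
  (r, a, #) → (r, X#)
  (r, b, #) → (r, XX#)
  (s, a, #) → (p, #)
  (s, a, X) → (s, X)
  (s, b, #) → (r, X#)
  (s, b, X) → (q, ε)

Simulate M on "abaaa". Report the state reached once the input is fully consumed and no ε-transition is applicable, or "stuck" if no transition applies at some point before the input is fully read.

(p, abaaa, #)
  read a, top #: go to r, push X# → (r, baaa, X#)
  ε-move, top X: go to s, push XX → (s, baaa, XX#)
  read b, top X: go to q, push ε → (q, aaa, X#)
No transition for (q, a, top X); M blocks with input aaa remaining.

stuck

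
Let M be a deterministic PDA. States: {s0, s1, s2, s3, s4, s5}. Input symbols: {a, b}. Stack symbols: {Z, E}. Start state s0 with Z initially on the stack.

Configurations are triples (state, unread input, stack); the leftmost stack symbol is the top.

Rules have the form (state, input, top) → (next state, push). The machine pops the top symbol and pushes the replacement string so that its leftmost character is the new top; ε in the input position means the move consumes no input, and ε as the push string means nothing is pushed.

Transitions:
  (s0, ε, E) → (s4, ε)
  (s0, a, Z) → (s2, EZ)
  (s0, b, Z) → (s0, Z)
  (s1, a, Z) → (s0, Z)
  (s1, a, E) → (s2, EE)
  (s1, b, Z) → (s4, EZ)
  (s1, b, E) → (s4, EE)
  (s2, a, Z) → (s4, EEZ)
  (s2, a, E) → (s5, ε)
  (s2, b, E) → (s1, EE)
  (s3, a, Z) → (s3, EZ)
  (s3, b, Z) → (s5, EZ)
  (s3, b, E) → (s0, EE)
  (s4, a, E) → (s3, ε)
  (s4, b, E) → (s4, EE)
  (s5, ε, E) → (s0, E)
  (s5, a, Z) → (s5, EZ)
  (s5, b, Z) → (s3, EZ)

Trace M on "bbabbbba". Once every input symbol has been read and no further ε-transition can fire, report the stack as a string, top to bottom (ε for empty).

(s0, bbabbbba, Z)
  read b, top Z: go to s0, push Z → (s0, babbbba, Z)
  read b, top Z: go to s0, push Z → (s0, abbbba, Z)
  read a, top Z: go to s2, push EZ → (s2, bbbba, EZ)
  read b, top E: go to s1, push EE → (s1, bbba, EEZ)
  read b, top E: go to s4, push EE → (s4, bba, EEEZ)
  read b, top E: go to s4, push EE → (s4, ba, EEEEZ)
  read b, top E: go to s4, push EE → (s4, a, EEEEEZ)
  read a, top E: go to s3, push ε → (s3, ε, EEEEZ)
All input consumed in state s3 with stack EEEEZ.

EEEEZ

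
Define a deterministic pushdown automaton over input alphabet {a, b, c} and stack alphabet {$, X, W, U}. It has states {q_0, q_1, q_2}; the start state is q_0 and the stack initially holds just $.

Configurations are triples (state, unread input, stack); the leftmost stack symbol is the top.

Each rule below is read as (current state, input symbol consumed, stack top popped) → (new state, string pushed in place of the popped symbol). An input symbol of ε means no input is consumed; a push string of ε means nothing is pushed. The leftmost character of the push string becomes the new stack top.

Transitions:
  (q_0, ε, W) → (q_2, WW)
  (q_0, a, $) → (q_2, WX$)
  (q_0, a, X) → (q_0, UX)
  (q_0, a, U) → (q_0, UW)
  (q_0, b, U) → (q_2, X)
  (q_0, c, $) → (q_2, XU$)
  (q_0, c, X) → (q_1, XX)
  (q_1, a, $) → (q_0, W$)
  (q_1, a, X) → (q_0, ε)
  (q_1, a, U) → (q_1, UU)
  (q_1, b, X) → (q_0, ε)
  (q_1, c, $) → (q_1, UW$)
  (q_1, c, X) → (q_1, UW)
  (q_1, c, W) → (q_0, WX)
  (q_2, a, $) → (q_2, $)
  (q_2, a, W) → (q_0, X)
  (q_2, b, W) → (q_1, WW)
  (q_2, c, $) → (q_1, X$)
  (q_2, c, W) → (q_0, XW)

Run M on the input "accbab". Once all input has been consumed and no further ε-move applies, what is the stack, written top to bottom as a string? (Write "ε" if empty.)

(q_0, accbab, $) ⊢ (q_2, ccbab, WX$) ⊢ (q_0, cbab, XWX$) ⊢ (q_1, bab, XXWX$) ⊢ (q_0, ab, XWX$) ⊢ (q_0, b, UXWX$) ⊢ (q_2, ε, XXWX$)
All input consumed in state q_2 with stack XXWX$.

XXWX$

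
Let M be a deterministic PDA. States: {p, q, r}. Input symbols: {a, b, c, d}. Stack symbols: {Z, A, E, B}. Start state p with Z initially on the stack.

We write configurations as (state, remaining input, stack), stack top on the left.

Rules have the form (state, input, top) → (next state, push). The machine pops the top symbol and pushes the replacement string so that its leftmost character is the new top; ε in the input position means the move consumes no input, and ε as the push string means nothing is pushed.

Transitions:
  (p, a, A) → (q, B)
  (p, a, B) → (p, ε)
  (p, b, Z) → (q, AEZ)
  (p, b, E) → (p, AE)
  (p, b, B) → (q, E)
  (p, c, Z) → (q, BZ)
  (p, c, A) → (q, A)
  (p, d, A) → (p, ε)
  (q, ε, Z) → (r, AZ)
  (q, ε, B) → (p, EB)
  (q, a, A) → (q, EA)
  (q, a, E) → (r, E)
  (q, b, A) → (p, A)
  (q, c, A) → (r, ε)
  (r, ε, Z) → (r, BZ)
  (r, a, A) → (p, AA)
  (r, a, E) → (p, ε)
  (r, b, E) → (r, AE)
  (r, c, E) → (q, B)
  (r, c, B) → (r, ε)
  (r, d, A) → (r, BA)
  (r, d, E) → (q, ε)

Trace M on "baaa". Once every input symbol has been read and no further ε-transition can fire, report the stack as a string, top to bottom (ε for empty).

(p, baaa, Z)
  read b, top Z: go to q, push AEZ → (q, aaa, AEZ)
  read a, top A: go to q, push EA → (q, aa, EAEZ)
  read a, top E: go to r, push E → (r, a, EAEZ)
  read a, top E: go to p, push ε → (p, ε, AEZ)
All input consumed in state p with stack AEZ.

AEZ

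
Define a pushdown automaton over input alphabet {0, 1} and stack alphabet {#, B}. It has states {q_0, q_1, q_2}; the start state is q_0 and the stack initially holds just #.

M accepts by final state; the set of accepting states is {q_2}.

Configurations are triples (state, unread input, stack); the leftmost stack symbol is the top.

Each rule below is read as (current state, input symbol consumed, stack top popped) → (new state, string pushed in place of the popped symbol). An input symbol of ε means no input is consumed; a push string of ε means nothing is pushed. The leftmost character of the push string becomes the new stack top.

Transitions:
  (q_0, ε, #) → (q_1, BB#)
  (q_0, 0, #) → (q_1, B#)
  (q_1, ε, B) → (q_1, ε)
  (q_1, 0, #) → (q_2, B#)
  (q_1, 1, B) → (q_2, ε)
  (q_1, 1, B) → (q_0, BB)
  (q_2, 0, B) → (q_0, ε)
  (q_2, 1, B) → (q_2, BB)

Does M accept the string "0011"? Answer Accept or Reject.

One accepting computation: (q_0, 0011, #) ⊢ (q_1, 011, B#) ⊢ (q_1, 011, #) ⊢ (q_2, 11, B#) ⊢ (q_2, 1, BB#) ⊢ (q_2, ε, BBB#)
All input consumed and state q_2 ∈ F.

Accept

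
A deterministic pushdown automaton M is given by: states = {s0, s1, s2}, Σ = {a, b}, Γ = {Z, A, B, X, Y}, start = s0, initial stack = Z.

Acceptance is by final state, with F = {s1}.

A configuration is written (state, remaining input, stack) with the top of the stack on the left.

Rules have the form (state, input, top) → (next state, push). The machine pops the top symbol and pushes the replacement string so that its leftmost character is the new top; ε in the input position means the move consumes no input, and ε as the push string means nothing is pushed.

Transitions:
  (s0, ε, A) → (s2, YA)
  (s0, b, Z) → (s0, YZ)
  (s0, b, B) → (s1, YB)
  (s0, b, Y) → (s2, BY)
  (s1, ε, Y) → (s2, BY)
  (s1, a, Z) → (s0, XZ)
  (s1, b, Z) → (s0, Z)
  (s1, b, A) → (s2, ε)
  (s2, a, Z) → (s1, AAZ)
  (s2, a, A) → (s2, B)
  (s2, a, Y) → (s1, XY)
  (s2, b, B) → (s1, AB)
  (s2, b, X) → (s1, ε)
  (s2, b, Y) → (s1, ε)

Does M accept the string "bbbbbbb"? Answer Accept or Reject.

(s0, bbbbbbb, Z)
  read b, top Z: go to s0, push YZ → (s0, bbbbbb, YZ)
  read b, top Y: go to s2, push BY → (s2, bbbbb, BYZ)
  read b, top B: go to s1, push AB → (s1, bbbb, ABYZ)
  read b, top A: go to s2, push ε → (s2, bbb, BYZ)
  read b, top B: go to s1, push AB → (s1, bb, ABYZ)
  read b, top A: go to s2, push ε → (s2, b, BYZ)
  read b, top B: go to s1, push AB → (s1, ε, ABYZ)
All input consumed; state s1 ∈ F.

Accept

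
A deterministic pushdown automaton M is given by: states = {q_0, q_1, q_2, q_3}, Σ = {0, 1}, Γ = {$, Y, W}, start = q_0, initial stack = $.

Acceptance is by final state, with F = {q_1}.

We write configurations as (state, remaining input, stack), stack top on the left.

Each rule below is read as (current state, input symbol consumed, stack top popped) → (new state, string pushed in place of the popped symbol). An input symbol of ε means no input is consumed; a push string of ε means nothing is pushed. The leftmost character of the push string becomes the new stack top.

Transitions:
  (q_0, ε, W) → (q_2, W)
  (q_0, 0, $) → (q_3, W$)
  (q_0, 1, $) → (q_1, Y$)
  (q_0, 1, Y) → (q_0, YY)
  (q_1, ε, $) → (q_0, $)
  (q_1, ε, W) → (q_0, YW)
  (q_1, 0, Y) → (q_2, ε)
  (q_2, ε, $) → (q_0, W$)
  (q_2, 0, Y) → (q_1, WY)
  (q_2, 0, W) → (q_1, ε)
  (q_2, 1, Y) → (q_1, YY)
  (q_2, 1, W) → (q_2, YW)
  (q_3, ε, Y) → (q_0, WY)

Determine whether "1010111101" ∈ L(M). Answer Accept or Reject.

(q_0, 1010111101, $)
  read 1, top $: go to q_1, push Y$ → (q_1, 010111101, Y$)
  read 0, top Y: go to q_2, push ε → (q_2, 10111101, $)
  ε-move, top $: go to q_0, push W$ → (q_0, 10111101, W$)
  ε-move, top W: go to q_2, push W → (q_2, 10111101, W$)
  read 1, top W: go to q_2, push YW → (q_2, 0111101, YW$)
  read 0, top Y: go to q_1, push WY → (q_1, 111101, WYW$)
  ε-move, top W: go to q_0, push YW → (q_0, 111101, YWYW$)
  read 1, top Y: go to q_0, push YY → (q_0, 11101, YYWYW$)
  read 1, top Y: go to q_0, push YY → (q_0, 1101, YYYWYW$)
  read 1, top Y: go to q_0, push YY → (q_0, 101, YYYYWYW$)
  read 1, top Y: go to q_0, push YY → (q_0, 01, YYYYYWYW$)
No transition applies at (q_0, 01, YYYYYWYW$); input not fully consumed.

Reject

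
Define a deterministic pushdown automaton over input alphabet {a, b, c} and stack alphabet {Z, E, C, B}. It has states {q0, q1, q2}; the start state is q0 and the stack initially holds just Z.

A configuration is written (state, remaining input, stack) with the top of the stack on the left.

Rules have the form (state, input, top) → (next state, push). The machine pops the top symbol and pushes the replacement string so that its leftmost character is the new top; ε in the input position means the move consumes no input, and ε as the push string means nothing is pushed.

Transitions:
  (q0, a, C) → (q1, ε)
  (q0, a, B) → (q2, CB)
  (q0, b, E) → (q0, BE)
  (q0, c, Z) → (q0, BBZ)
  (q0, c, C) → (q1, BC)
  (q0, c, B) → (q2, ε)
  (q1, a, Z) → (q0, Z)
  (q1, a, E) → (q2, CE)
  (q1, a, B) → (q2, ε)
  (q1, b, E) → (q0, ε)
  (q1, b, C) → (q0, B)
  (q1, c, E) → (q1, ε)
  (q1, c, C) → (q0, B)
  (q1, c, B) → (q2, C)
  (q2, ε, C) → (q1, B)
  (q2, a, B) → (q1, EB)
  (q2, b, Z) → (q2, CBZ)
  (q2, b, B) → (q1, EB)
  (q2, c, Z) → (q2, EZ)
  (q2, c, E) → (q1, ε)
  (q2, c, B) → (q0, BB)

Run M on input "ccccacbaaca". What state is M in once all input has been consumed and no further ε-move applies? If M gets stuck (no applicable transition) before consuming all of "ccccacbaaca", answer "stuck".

(q0, ccccacbaaca, Z) ⊢ (q0, cccacbaaca, BBZ) ⊢ (q2, ccacbaaca, BZ) ⊢ (q0, cacbaaca, BBZ) ⊢ (q2, acbaaca, BZ) ⊢ (q1, cbaaca, EBZ) ⊢ (q1, baaca, BZ)
No transition for (q1, b, top B); M blocks with input baaca remaining.

stuck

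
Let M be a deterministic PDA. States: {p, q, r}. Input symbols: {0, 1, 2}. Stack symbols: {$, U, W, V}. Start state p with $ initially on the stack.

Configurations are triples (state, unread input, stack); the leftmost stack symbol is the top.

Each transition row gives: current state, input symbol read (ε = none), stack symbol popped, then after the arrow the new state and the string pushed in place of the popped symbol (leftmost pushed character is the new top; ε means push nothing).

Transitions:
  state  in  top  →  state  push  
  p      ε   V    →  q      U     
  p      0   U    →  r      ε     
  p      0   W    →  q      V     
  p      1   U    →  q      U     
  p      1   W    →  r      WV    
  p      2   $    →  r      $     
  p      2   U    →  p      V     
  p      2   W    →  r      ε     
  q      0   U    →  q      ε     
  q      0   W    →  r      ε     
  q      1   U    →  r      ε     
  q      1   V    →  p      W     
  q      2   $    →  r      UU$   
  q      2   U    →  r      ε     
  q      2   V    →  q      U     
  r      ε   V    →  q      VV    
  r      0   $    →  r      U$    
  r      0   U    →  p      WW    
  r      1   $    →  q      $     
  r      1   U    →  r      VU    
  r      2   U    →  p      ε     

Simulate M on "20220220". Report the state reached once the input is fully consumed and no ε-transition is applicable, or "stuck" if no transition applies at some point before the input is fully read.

(p, 20220220, $)
  read 2, top $: go to r, push $ → (r, 0220220, $)
  read 0, top $: go to r, push U$ → (r, 220220, U$)
  read 2, top U: go to p, push ε → (p, 20220, $)
  read 2, top $: go to r, push $ → (r, 0220, $)
  read 0, top $: go to r, push U$ → (r, 220, U$)
  read 2, top U: go to p, push ε → (p, 20, $)
  read 2, top $: go to r, push $ → (r, 0, $)
  read 0, top $: go to r, push U$ → (r, ε, U$)
All input consumed; M is in state r.

r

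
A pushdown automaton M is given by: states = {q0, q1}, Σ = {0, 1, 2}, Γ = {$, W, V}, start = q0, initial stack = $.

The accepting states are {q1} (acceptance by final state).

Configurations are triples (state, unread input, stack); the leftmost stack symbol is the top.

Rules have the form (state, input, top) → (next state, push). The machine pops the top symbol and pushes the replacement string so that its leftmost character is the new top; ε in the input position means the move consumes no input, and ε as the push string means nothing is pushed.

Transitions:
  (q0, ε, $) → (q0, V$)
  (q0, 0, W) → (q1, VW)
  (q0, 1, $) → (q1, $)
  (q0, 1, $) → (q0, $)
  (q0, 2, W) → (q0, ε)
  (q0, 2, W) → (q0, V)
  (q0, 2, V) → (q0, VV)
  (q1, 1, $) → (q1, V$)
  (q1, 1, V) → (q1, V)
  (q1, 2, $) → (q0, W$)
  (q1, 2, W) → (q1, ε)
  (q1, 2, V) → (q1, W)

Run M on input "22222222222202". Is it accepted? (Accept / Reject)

Reject

No computation consumes all input and reaches a final state.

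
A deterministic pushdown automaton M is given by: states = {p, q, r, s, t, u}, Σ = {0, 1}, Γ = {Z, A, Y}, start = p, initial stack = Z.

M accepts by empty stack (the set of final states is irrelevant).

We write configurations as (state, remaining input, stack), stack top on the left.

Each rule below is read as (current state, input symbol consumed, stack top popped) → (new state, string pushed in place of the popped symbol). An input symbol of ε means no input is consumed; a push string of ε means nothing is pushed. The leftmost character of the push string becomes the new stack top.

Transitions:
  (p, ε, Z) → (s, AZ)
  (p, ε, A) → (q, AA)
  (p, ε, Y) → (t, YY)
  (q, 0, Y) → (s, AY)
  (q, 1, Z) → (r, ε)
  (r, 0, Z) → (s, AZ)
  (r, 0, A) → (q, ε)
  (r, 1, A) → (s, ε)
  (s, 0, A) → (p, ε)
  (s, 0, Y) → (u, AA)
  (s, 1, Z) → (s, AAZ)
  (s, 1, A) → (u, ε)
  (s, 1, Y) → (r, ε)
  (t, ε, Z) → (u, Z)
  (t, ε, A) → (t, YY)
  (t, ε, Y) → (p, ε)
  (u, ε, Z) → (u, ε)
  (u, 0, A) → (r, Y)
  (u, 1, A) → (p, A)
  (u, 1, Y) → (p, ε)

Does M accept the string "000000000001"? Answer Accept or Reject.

(p, 000000000001, Z) ⊢ (s, 000000000001, AZ) ⊢ (p, 00000000001, Z) ⊢ (s, 00000000001, AZ) ⊢ (p, 0000000001, Z) ⊢ (s, 0000000001, AZ) ⊢ (p, 000000001, Z) ⊢ (s, 000000001, AZ) ⊢ (p, 00000001, Z) ⊢ (s, 00000001, AZ) ⊢ (p, 0000001, Z) ⊢ (s, 0000001, AZ) ⊢ (p, 000001, Z) ⊢ (s, 000001, AZ) ⊢ (p, 00001, Z) ⊢ (s, 00001, AZ) ⊢ (p, 0001, Z) ⊢ (s, 0001, AZ) ⊢ (p, 001, Z) ⊢ (s, 001, AZ) ⊢ (p, 01, Z) ⊢ (s, 01, AZ) ⊢ (p, 1, Z) ⊢ (s, 1, AZ) ⊢ (u, ε, Z) ⊢ (u, ε, ε)
All input consumed and the stack is empty.

Accept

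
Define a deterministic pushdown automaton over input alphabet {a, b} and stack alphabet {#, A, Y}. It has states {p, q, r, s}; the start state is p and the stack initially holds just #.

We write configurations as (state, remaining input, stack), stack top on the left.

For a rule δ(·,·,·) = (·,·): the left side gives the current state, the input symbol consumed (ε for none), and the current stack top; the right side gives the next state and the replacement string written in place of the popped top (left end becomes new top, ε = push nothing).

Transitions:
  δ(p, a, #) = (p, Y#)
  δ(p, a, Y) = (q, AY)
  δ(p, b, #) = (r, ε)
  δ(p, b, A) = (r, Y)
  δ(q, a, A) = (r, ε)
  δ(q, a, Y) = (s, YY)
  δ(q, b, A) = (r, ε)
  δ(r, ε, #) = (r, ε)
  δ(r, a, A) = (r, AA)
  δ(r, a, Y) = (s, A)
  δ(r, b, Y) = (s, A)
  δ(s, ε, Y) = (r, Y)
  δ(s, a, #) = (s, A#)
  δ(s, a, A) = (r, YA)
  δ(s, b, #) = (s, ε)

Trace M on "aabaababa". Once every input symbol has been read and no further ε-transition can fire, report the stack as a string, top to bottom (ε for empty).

(p, aabaababa, #) ⊢ (p, abaababa, Y#) ⊢ (q, baababa, AY#) ⊢ (r, aababa, Y#) ⊢ (s, ababa, A#) ⊢ (r, baba, YA#) ⊢ (s, aba, AA#) ⊢ (r, ba, YAA#) ⊢ (s, a, AAA#) ⊢ (r, ε, YAAA#)
All input consumed in state r with stack YAAA#.

YAAA#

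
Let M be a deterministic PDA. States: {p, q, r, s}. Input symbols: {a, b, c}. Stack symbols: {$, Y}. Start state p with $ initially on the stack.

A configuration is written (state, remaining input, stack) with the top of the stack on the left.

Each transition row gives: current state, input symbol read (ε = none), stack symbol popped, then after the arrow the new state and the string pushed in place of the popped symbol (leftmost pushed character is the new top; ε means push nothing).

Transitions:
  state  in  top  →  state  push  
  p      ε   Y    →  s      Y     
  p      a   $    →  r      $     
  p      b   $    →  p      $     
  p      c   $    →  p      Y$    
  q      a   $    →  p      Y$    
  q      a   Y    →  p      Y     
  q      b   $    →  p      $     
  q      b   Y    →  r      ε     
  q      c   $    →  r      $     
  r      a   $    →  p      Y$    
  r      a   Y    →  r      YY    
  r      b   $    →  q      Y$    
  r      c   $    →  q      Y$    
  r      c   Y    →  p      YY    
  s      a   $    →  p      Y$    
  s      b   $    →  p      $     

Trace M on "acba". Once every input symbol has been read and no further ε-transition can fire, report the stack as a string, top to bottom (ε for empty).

(p, acba, $) ⊢ (r, cba, $) ⊢ (q, ba, Y$) ⊢ (r, a, $) ⊢ (p, ε, Y$) ⊢ (s, ε, Y$)
All input consumed in state s with stack Y$.

Y$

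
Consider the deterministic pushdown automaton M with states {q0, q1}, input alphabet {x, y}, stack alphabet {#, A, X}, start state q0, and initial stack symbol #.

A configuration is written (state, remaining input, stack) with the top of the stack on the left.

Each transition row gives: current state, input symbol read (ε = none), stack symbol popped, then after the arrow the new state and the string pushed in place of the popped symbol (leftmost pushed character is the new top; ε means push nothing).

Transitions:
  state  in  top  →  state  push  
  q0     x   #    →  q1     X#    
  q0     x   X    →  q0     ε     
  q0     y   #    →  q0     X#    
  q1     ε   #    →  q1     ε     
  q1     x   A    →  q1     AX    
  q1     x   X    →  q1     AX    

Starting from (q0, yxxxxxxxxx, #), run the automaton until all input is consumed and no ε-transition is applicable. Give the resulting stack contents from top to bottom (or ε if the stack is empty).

(q0, yxxxxxxxxx, #) ⊢ (q0, xxxxxxxxx, X#) ⊢ (q0, xxxxxxxx, #) ⊢ (q1, xxxxxxx, X#) ⊢ (q1, xxxxxx, AX#) ⊢ (q1, xxxxx, AXX#) ⊢ (q1, xxxx, AXXX#) ⊢ (q1, xxx, AXXXX#) ⊢ (q1, xx, AXXXXX#) ⊢ (q1, x, AXXXXXX#) ⊢ (q1, ε, AXXXXXXX#)
All input consumed in state q1 with stack AXXXXXXX#.

AXXXXXXX#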